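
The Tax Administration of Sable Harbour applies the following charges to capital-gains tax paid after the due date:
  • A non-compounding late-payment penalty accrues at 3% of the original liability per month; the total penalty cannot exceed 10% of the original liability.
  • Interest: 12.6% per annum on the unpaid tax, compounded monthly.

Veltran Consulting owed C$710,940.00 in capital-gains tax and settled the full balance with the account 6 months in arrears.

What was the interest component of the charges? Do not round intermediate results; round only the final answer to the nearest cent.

C$45,981.53

Interest (12.6%/yr ÷ 12 = 1.05%/month): C$710,940.00 × ((1 + 0.0105)^6 − 1) = C$45,981.5272…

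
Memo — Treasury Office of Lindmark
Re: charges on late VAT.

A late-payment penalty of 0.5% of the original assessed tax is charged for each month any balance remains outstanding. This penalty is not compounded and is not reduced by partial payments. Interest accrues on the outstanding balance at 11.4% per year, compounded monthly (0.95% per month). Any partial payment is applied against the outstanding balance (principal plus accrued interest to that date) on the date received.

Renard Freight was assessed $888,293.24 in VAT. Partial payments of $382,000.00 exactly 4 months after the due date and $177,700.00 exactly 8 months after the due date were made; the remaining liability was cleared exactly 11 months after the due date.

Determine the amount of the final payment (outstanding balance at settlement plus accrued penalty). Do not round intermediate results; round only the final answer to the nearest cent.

$443,562.09

Balance at month 4: $888,293.2400 × (1 + 0.0095)^4 = $922,532.4475…
After $382,000.00 payment: $922,532.4475… − $382,000.00 = $540,532.4475…
Balance at month 8: $540,532.4475… × (1 + 0.0095)^4 = $561,367.2370…
After $177,700.00 payment: $561,367.2370… − $177,700.00 = $383,667.2370…
Balance at month 11: $383,667.2370… × (1 + 0.0095)^3 = $394,705.9601…
Penalty: 11 × 0.5% × $888,293.24 = $48,856.13…
Final settlement = outstanding balance + penalty = $394,705.9601… + $48,856.13… = $443,562.09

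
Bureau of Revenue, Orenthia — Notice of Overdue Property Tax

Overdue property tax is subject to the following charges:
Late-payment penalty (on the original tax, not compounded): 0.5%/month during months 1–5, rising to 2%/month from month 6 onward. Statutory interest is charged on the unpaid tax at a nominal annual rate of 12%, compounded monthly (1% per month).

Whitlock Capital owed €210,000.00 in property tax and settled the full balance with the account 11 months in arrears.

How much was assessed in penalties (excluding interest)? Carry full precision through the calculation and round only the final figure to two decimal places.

Penalty, months 1–5: 5 × 0.5% × €210,000.00 = €5,250.00
Penalty, months 6–11: 6 × 2% × €210,000.00 = €25,200.00
Total penalty = €5,250.00 + €25,200.00 = €30,450.00

€30,450.00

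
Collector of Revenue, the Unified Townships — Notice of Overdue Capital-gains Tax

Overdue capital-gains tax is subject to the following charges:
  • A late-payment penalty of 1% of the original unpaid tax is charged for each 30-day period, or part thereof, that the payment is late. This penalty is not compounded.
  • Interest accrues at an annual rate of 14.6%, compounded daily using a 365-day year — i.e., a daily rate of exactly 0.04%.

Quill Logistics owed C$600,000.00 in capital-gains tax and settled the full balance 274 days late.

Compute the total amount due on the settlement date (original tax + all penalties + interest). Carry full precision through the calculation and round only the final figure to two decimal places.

C$729,484.32

Penalty periods: ⌈274/30⌉ = 10; penalty = 10 × 1% × C$600,000.00 = C$60,000.00
Interest: C$600,000.00 × ((1 + 0.0004)^274 − 1) = C$600,000.00 × 0.11580720… = C$69,484.3178…
Total = C$600,000.00 + C$60,000.0000 + C$69,484.3178… = C$729,484.32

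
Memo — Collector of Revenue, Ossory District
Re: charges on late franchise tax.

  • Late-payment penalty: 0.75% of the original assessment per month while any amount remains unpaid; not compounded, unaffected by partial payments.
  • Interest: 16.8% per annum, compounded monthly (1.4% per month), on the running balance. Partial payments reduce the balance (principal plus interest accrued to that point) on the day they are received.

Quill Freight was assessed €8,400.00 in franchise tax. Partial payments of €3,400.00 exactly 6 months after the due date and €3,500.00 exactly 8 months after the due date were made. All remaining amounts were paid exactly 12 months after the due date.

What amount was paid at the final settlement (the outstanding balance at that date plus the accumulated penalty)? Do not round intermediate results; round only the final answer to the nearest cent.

Balance at month 6: €8,400.0000 × (1 + 0.014)^6 = €9,130.7619…
After €3,400.00 payment: €9,130.7619… − €3,400.00 = €5,730.7619…
Balance at month 8: €5,730.7619… × (1 + 0.014)^2 = €5,892.3464…
After €3,500.00 payment: €5,892.3464… − €3,500.00 = €2,392.3464…
Balance at month 12: €2,392.3464… × (1 + 0.014)^4 = €2,529.1576…
Penalty: 12 × 0.75% × €8,400.00 = €756.00
Final settlement = outstanding balance + penalty = €2,529.1576… + €756.00 = €3,285.16

€3,285.16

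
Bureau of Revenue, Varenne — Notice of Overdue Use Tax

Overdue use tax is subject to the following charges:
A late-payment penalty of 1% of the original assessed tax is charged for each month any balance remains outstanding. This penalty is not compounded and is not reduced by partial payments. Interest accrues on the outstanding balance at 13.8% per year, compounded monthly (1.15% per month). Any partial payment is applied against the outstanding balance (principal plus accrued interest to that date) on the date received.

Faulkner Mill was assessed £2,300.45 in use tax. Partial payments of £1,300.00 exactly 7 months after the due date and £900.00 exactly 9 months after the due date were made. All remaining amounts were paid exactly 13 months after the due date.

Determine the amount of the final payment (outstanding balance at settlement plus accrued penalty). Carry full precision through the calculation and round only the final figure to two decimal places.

£633.75

Balance at month 7: £2,300.4500 × (1 + 0.0115)^7 = £2,492.1490…
After £1,300.00 payment: £2,492.1490… − £1,300.00 = £1,192.1490…
Balance at month 9: £1,192.1490… × (1 + 0.0115)^2 = £1,219.7261…
After £900.00 payment: £1,219.7261… − £900.00 = £319.7261…
Balance at month 13: £319.7261… × (1 + 0.0115)^4 = £334.6892…
Penalty: 13 × 1% × £2,300.45 = £299.06…
Final settlement = outstanding balance + penalty = £334.6892… + £299.06… = £633.75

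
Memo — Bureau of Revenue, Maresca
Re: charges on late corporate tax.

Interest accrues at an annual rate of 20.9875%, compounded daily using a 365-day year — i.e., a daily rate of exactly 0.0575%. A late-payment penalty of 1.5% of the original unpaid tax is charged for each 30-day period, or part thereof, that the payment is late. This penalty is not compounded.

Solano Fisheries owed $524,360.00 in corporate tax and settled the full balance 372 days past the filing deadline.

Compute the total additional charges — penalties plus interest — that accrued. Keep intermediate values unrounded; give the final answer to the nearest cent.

Penalty periods: ⌈372/30⌉ = 13; penalty = 13 × 1.5% × $524,360.00 = $102,250.20
Interest: $524,360.00 × ((1 + 0.000575)^372 − 1) = $524,360.00 × 0.23842267… = $125,019.3098…
Penalties + interest = $102,250.2000 + $125,019.3098… = $227,269.51

$227,269.51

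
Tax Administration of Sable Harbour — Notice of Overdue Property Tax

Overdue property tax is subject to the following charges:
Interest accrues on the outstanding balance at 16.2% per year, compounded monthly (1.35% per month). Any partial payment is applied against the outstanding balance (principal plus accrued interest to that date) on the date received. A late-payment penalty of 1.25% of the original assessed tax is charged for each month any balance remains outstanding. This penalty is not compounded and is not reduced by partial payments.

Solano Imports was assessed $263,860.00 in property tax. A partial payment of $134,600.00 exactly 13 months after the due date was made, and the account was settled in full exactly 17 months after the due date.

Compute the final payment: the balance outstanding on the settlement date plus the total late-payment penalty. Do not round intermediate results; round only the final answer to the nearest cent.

$245,472.30

Balance at month 13: $263,860.0000 × (1 + 0.0135)^13 = $314,110.4229…
After $134,600.00 payment: $314,110.4229… − $134,600.00 = $179,510.4229…
Balance at month 17: $179,510.4229… × (1 + 0.0135)^4 = $189,402.0530…
Penalty: 17 × 1.25% × $263,860.00 = $56,070.25
Final settlement = outstanding balance + penalty = $189,402.0530… + $56,070.25 = $245,472.30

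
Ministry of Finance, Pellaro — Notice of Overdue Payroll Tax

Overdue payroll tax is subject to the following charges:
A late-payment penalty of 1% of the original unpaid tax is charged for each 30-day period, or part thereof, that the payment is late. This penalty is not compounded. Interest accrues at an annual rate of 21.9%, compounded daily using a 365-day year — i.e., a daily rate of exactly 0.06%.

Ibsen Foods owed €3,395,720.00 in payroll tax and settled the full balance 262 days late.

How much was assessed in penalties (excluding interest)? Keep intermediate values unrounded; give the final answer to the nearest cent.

Penalty periods: ⌈262/30⌉ = 9; penalty = 9 × 1% × €3,395,720.00 = €305,614.80

€305,614.80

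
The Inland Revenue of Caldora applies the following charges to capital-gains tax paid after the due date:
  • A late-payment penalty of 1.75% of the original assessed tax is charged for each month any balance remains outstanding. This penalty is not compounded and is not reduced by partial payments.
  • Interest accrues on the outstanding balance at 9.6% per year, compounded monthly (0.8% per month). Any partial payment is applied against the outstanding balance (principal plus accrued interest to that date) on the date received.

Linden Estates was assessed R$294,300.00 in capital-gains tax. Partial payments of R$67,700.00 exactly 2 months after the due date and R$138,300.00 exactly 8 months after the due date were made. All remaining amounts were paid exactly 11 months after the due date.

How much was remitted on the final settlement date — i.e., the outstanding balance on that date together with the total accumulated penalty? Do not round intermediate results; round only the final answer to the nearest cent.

Balance at month 2: R$294,300.0000 × (1 + 0.008)^2 = R$299,027.6352
After R$67,700.00 payment: R$299,027.6352 − R$67,700.00 = R$231,327.6352
Balance at month 8: R$231,327.6352 × (1 + 0.008)^6 = R$242,655.8193…
After R$138,300.00 payment: R$242,655.8193… − R$138,300.00 = R$104,355.8193…
Balance at month 11: R$104,355.8193… × (1 + 0.008)^3 = R$106,880.4487…
Penalty: 11 × 1.75% × R$294,300.00 = R$56,652.75
Final settlement = outstanding balance + penalty = R$106,880.4487… + R$56,652.75 = R$163,533.20

R$163,533.20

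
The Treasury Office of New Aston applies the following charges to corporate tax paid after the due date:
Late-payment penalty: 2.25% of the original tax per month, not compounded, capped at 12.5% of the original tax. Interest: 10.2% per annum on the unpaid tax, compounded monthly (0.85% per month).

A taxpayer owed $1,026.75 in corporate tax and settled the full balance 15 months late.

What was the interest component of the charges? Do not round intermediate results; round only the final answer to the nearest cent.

$138.99

Interest: $1,026.75 × ((1 + 0.0085)^15 − 1) = $1,026.75 × 0.1353729… = $138.9942…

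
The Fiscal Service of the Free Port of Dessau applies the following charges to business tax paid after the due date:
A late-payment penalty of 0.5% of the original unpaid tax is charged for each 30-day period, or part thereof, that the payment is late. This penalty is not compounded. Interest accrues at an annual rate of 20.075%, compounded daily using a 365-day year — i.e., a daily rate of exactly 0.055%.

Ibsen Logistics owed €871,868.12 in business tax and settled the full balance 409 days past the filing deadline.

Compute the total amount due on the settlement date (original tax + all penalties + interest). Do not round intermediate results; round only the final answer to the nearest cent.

Penalty periods: ⌈409/30⌉ = 14; penalty = 14 × 0.5% × €871,868.12 = €61,030.77…
Interest: €871,868.12 × ((1 + 0.00055)^409 − 1) = €871,868.12 × 0.25218267… = €219,870.0269…
Total = €871,868.12 + €61,030.7684 + €219,870.0269… = €1,152,768.92

€1,152,768.92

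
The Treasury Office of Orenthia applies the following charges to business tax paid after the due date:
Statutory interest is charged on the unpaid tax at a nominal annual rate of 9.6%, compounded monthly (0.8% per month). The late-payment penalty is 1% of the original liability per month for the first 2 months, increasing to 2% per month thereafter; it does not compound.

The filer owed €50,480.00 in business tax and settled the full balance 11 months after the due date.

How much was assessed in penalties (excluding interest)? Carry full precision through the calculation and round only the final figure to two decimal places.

€10,096.00

Penalty, months 1–2: 2 × 1% × €50,480.00 = €1,009.60
Penalty, months 3–11: 9 × 2% × €50,480.00 = €9,086.40
Total penalty = €1,009.60 + €9,086.40 = €10,096.00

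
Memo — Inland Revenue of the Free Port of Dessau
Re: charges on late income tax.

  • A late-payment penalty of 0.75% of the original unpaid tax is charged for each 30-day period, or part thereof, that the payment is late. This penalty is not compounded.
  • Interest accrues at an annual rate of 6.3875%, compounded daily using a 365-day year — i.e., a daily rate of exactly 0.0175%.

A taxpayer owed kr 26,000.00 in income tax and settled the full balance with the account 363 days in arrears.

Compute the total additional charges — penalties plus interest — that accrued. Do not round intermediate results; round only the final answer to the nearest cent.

Penalty periods: ⌈363/30⌉ = 13; penalty = 13 × 0.75% × kr 26,000.00 = kr 2,535.00
Interest: kr 26,000.00 × ((1 + 0.000175)^363 − 1) = kr 26,000.00 × 0.06558020… = kr 1,705.0853…
Penalties + interest = kr 2,535.0000 + kr 1,705.0853… = kr 4,240.09

kr 4,240.09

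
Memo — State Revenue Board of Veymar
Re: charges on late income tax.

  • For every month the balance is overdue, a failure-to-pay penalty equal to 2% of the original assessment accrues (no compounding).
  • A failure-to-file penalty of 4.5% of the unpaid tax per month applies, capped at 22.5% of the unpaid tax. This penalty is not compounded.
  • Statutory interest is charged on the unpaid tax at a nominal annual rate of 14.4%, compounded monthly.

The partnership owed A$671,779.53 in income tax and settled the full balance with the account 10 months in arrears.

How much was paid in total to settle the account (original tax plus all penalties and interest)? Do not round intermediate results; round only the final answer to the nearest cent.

Failure-to-file: 10 × 4.5% × A$671,779.53 = A$302,300.79…, capped at 22.5% × A$671,779.53 = A$151,150.39…
Failure-to-pay penalty: 10 × 2% × A$671,779.53 = A$134,355.91…
Interest (14.4%/yr ÷ 12 = 1.2%/month): A$671,779.53 × ((1 + 0.012)^10 − 1) = A$85,108.9430…
Total = A$671,779.53 + A$285,506.3003… + A$85,108.9430… = A$1,042,394.77

A$1,042,394.77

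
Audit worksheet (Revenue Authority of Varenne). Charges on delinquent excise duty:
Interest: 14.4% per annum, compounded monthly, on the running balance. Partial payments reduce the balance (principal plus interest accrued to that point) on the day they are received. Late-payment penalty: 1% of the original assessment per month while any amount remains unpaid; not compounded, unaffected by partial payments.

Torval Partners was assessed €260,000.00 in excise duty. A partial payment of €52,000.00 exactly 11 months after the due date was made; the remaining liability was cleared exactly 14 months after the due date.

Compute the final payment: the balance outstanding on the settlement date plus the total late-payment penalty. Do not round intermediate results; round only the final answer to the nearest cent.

Monthly rate = 14.4% ÷ 12 = 1.2%
Balance at month 11: €260,000.0000 × (1 + 0.012)^11 = €296,455.1406…
After €52,000.00 payment: €296,455.1406… − €52,000.00 = €244,455.1406…
Balance at month 14: €244,455.1406… × (1 + 0.012)^3 = €253,361.5527…
Penalty: 14 × 1% × €260,000.00 = €36,400.00
Final settlement = outstanding balance + penalty = €253,361.5527… + €36,400.00 = €289,761.55

€289,761.55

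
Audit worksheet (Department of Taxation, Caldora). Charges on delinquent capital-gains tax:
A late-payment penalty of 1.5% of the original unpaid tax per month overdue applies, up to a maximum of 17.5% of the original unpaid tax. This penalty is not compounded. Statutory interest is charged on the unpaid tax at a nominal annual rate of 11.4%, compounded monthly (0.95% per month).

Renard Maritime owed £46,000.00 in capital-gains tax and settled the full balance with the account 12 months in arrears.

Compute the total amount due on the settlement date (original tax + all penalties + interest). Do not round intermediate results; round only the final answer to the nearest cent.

£59,576.86

Penalty (uncapped): 12 × 1.5% × £46,000.00 = £8,280.00; cap = 17.5% × £46,000.00 = £8,050.00 → penalty = £8,050.00
Interest: £46,000.00 × ((1 + 0.0095)^12 − 1) = £46,000.00 × 0.1201492… = £5,526.8639…
Total = £46,000.00 + £8,050.0000 + £5,526.8639… = £59,576.86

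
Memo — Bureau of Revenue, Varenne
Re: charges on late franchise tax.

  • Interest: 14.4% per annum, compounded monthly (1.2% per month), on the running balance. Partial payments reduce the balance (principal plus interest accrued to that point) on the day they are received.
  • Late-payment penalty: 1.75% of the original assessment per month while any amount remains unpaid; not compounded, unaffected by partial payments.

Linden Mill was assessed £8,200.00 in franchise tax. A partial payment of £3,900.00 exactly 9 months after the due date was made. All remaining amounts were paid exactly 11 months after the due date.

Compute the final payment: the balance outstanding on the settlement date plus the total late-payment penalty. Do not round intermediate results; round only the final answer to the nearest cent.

£6,934.08

Balance at month 9: £8,200.0000 × (1 + 0.012)^9 = £9,129.3207…
After £3,900.00 payment: £9,129.3207… − £3,900.00 = £5,229.3207…
Balance at month 11: £5,229.3207… × (1 + 0.012)^2 = £5,355.5774…
Penalty: 11 × 1.75% × £8,200.00 = £1,578.50
Final settlement = outstanding balance + penalty = £5,355.5774… + £1,578.50 = £6,934.08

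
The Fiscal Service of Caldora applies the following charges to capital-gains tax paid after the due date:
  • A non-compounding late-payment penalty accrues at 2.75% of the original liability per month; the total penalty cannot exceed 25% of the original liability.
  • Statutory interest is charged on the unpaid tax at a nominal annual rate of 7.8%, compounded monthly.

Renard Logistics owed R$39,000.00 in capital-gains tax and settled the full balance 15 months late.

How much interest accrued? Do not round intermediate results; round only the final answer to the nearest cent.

R$3,980.48

Interest (7.8%/yr ÷ 12 = 0.65%/month): R$39,000.00 × ((1 + 0.0065)^15 − 1) = R$3,980.4834…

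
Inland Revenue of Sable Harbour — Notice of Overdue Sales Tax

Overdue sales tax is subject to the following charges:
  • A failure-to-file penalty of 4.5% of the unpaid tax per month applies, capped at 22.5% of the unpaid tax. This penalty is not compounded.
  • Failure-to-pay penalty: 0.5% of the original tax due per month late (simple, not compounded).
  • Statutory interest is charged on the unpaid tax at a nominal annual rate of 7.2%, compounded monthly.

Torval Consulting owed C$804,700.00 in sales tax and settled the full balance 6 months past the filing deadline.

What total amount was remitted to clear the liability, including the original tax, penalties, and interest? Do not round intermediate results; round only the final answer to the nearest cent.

Failure-to-file: 6 × 4.5% × C$804,700.00 = C$217,269.00, capped at 22.5% × C$804,700.00 = C$181,057.50
Failure-to-pay penalty: 6 × 0.5% × C$804,700.00 = C$24,141.00
Interest (7.2%/yr ÷ 12 = 0.6%/month): C$804,700.00 × ((1 + 0.006)^6 − 1) = C$29,407.2300…
Total = C$804,700.00 + C$205,198.5000 + C$29,407.2300… = C$1,039,305.73

C$1,039,305.73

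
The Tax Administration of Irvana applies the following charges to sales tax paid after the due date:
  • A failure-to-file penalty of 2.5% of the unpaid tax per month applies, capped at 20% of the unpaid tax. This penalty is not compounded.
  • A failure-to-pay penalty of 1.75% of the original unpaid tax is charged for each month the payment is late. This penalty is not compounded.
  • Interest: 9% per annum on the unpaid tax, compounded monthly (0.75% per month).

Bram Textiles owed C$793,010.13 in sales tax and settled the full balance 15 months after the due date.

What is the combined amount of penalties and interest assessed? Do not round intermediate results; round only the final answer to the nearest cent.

C$460,820.24

Failure-to-file: 15 × 2.5% × C$793,010.13 = C$297,378.80…, capped at 20% × C$793,010.13 = C$158,602.03…
Failure-to-pay penalty = 1.75% × C$793,010.13 × 15 mo = C$208,165.16…
Interest: C$793,010.13 × ((1 + 0.0075)^15 − 1) = C$793,010.13 × 0.1186026… = C$94,053.0587…
Penalties + interest = C$366,767.1851… + C$94,053.0587… = C$460,820.24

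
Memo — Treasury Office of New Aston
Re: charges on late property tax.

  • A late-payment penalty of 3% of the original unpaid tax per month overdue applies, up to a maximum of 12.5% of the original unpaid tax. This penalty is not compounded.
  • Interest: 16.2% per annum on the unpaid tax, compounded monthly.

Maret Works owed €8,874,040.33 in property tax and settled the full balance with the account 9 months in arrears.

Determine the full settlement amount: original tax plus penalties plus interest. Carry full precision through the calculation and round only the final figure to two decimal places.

Penalty (uncapped): 9 × 3% × €8,874,040.33 = €2,395,990.89…; cap = 12.5% × €8,874,040.33 = €1,109,255.04… → penalty = €1,109,255.04…
Interest (16.2%/yr ÷ 12 = 1.35%/month): €8,874,040.33 × ((1 + 0.0135)^9 − 1) = €1,138,290.1346…
Total = €8,874,040.33 + €1,109,255.0413… + €1,138,290.1346… = €11,121,585.51

€11,121,585.51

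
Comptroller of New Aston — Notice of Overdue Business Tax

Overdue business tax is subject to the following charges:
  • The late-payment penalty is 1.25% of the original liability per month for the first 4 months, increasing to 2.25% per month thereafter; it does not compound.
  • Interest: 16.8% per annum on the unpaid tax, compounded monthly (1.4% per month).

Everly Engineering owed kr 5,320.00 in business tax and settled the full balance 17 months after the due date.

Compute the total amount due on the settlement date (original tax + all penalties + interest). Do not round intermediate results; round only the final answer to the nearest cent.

kr 8,560.50

Penalty, months 1–4: 4 × 1.25% × kr 5,320.00 = kr 266.00
Penalty, months 5–17: 13 × 2.25% × kr 5,320.00 = kr 1,556.10
Interest: kr 5,320.00 × ((1 + 0.014)^17 − 1) = kr 5,320.00 × 0.2666168… = kr 1,418.4012…
Total = kr 5,320.00 + kr 1,822.1000 + kr 1,418.4012… = kr 8,560.50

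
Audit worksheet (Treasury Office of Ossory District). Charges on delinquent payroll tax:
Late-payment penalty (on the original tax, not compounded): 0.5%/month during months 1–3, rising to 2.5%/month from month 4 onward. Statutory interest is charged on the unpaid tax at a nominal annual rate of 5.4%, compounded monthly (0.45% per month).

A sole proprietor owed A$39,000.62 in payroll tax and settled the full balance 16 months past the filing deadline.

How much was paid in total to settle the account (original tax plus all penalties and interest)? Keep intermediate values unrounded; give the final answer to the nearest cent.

A$55,165.67

Penalty, months 1–3: 3 × 0.5% × A$39,000.62 = A$585.01…
Penalty, months 4–16: 13 × 2.5% × A$39,000.62 = A$12,675.20…
Interest: A$39,000.62 × ((1 + 0.0045)^16 − 1) = A$39,000.62 × 0.0744818… = A$2,904.8358…
Total = A$39,000.62 + A$13,260.2108 + A$2,904.8358… = A$55,165.67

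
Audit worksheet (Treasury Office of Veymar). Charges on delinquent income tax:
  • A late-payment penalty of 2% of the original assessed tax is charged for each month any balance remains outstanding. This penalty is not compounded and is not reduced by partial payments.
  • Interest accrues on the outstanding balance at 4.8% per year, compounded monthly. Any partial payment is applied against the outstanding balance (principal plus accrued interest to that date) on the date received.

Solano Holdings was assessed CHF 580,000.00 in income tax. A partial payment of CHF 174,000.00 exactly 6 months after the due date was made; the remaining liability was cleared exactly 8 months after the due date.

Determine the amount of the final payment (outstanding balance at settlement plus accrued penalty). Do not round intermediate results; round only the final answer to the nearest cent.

CHF 516,227.15

Monthly rate = 4.8% ÷ 12 = 0.4%
Balance at month 6: CHF 580,000.0000 × (1 + 0.004)^6 = CHF 594,059.9446…
After CHF 174,000.00 payment: CHF 594,059.9446… − CHF 174,000.00 = CHF 420,059.9446…
Balance at month 8: CHF 420,059.9446… × (1 + 0.004)^2 = CHF 423,427.1451…
Penalty: 8 × 2% × CHF 580,000.00 = CHF 92,800.00
Final settlement = outstanding balance + penalty = CHF 423,427.1451… + CHF 92,800.00 = CHF 516,227.15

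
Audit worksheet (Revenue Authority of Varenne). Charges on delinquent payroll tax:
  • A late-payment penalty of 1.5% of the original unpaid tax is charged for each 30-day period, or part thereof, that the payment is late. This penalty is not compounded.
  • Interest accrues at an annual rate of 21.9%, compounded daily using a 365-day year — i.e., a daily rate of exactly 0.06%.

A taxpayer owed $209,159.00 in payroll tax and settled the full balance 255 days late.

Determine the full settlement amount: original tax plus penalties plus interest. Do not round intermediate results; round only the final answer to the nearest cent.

$271,963.49

Penalty periods: ⌈255/30⌉ = 9; penalty = 9 × 1.5% × $209,159.00 = $28,236.47…
Interest: $209,159.00 × ((1 + 0.0006)^255 − 1) = $209,159.00 × 0.16527151… = $34,568.0244…
Total = $209,159.00 + $28,236.4650 + $34,568.0244… = $271,963.49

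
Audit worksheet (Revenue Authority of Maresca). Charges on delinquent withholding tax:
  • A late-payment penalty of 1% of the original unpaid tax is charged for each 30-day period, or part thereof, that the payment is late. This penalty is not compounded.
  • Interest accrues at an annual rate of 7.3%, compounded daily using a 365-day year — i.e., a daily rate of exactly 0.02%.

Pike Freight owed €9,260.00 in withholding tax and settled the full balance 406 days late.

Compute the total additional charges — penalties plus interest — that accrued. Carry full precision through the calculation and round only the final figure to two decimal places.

Penalty periods: ⌈406/30⌉ = 14; penalty = 14 × 1% × €9,260.00 = €1,296.40
Interest: €9,260.00 × ((1 + 0.0002)^406 − 1) = €9,260.00 × 0.08457899… = €783.2014…
Penalties + interest = €1,296.4000 + €783.2014… = €2,079.60

€2,079.60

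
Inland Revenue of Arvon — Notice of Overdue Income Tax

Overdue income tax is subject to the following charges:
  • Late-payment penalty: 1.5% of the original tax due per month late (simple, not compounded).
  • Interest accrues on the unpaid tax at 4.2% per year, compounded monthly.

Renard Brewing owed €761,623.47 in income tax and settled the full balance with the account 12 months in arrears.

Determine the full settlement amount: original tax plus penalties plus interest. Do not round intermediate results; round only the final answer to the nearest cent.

Late-payment penalty = 1.5% × €761,623.47 × 12 mo = €137,092.22…
Interest (4.2%/yr ÷ 12 = 0.35%/month): €761,623.47 × ((1 + 0.0035)^12 − 1) = €32,611.1992…
Total = €761,623.47 + €137,092.2246 + €32,611.1992… = €931,326.89

€931,326.89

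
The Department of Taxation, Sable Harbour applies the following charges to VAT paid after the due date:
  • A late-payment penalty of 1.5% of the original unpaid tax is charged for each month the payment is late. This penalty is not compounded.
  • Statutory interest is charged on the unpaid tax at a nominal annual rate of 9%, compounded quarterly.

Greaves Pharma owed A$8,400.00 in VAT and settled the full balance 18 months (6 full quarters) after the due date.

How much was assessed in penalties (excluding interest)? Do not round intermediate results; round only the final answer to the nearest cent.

A$2,268.00

Late-payment penalty = 1.5% × A$8,400.00 × 18 mo = A$2,268.00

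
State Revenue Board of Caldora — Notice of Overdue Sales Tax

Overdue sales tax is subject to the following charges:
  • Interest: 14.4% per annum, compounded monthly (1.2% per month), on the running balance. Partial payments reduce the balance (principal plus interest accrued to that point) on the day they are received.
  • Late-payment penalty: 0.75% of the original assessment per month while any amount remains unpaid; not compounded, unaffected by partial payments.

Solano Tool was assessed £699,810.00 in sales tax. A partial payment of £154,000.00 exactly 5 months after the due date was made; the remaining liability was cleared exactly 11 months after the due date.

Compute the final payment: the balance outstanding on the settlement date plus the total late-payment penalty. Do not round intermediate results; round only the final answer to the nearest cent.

Balance at month 5: £699,810.0000 × (1 + 0.012)^5 = £742,818.4918…
After £154,000.00 payment: £742,818.4918… − £154,000.00 = £588,818.4918…
Balance at month 11: £588,818.4918… × (1 + 0.012)^6 = £632,505.8048…
Penalty: 11 × 0.75% × £699,810.00 = £57,734.33…
Final settlement = outstanding balance + penalty = £632,505.8048… + £57,734.33… = £690,240.13

£690,240.13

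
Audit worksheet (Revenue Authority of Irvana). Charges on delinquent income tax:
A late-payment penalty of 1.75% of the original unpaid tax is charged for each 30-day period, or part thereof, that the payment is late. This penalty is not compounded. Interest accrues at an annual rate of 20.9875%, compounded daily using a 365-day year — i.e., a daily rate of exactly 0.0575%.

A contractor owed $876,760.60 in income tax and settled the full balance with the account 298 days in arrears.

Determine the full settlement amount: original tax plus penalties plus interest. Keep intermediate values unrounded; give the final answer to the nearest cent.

Penalty periods: ⌈298/30⌉ = 10; penalty = 10 × 1.75% × $876,760.60 = $153,433.11…
Interest: $876,760.60 × ((1 + 0.000575)^298 − 1) = $876,760.60 × 0.18684765… = $163,820.6547…
Total = $876,760.60 + $153,433.1050 + $163,820.6547… = $1,194,014.36

$1,194,014.36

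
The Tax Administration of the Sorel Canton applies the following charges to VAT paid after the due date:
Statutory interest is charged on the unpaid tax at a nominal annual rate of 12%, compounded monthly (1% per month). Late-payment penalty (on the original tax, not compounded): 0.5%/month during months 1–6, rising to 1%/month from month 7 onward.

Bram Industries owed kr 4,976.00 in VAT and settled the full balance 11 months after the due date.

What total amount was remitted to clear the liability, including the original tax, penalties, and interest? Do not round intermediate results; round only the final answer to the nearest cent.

Penalty, months 1–6: 6 × 0.5% × kr 4,976.00 = kr 149.28
Penalty, months 7–11: 5 × 1% × kr 4,976.00 = kr 248.80
Interest: kr 4,976.00 × ((1 + 0.01)^11 − 1) = kr 4,976.00 × 0.1156683… = kr 575.5657…
Total = kr 4,976.00 + kr 398.0800 + kr 575.5657… = kr 5,949.65

kr 5,949.65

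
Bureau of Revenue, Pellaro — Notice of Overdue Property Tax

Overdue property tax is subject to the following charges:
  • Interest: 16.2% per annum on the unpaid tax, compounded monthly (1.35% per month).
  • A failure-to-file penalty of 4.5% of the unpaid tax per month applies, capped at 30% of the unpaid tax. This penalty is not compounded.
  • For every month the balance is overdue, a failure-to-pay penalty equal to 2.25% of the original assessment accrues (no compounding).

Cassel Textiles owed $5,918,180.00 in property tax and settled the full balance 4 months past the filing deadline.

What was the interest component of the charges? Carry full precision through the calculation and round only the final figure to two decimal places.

$326,111.69

Interest: $5,918,180.00 × ((1 + 0.0135)^4 − 1) = $5,918,180.00 × 0.0551034… = $326,111.6902…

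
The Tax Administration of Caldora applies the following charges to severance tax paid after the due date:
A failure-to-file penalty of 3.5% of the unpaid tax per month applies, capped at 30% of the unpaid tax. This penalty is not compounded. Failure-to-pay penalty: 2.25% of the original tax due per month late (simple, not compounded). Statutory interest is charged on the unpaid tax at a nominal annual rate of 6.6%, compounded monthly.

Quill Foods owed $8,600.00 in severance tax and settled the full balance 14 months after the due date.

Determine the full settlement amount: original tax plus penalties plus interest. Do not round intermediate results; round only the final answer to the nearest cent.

Failure-to-file: 14 × 3.5% × $8,600.00 = $4,214.00, capped at 30% × $8,600.00 = $2,580.00
Failure-to-pay penalty = 2.25% × $8,600.00 × 14 mo = $2,709.00
Interest (6.6%/yr ÷ 12 = 0.55%/month): $8,600.00 × ((1 + 0.0055)^14 − 1) = $686.4024…
Total = $8,600.00 + $5,289.0000 + $686.4024… = $14,575.40

$14,575.40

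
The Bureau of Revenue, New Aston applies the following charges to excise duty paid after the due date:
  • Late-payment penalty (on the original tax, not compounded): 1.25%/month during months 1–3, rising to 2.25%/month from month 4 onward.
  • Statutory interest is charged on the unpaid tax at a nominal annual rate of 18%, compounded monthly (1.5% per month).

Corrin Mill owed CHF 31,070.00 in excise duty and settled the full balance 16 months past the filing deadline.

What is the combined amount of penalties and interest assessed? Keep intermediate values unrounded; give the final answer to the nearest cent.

Penalty, months 1–3: 3 × 1.25% × CHF 31,070.00 = CHF 1,165.13…
Penalty, months 4–16: 13 × 2.25% × CHF 31,070.00 = CHF 9,087.98…
Interest: CHF 31,070.00 × ((1 + 0.015)^16 − 1) = CHF 31,070.00 × 0.2689855… = CHF 8,357.3810…
Penalties + interest = CHF 10,253.1000 + CHF 8,357.3810… = CHF 18,610.48

CHF 18,610.48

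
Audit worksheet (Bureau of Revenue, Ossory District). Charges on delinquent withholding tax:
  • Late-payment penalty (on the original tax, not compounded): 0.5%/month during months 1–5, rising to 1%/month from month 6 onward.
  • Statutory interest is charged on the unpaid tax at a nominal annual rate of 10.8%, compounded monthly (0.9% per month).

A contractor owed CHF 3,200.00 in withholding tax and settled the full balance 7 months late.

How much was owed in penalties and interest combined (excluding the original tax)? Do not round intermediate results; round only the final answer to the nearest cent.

Penalty, months 1–5: 5 × 0.5% × CHF 3,200.00 = CHF 80.00
Penalty, months 6–7: 2 × 1% × CHF 3,200.00 = CHF 64.00
Interest: CHF 3,200.00 × ((1 + 0.009)^7 − 1) = CHF 3,200.00 × 0.0647267… = CHF 207.1256…
Penalties + interest = CHF 144.0000 + CHF 207.1256… = CHF 351.13

CHF 351.13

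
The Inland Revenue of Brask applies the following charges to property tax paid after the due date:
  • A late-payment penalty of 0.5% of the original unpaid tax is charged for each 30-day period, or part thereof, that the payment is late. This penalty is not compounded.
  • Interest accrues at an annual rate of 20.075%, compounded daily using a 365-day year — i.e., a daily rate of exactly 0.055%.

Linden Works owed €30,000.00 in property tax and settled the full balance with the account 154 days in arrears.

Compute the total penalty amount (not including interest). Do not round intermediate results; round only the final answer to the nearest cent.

€900.00

Penalty periods: ⌈154/30⌉ = 6; penalty = 6 × 0.5% × €30,000.00 = €900.00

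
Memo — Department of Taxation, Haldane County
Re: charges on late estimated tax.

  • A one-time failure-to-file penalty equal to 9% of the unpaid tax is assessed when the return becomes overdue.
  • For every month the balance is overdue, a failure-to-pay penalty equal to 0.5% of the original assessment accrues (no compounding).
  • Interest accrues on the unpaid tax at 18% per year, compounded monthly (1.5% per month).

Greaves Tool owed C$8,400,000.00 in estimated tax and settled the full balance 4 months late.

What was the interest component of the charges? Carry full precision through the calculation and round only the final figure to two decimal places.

C$515,453.83

Interest: C$8,400,000.00 × ((1 + 0.015)^4 − 1) = C$8,400,000.00 × 0.0613636… = C$515,453.8253…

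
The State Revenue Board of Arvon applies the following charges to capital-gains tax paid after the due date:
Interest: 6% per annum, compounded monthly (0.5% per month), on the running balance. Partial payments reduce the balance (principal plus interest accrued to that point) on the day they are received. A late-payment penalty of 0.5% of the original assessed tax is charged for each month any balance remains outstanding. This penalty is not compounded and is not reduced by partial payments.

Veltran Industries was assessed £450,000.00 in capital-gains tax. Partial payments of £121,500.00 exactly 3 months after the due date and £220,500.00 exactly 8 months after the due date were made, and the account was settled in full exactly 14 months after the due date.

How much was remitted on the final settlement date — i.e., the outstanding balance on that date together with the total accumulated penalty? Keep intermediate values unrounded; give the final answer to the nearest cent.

£158,494.17

Balance at month 3: £450,000.0000 × (1 + 0.005)^3 = £456,783.8063…
After £121,500.00 payment: £456,783.8063… − £121,500.00 = £335,283.8063…
Balance at month 8: £335,283.8063… × (1 + 0.005)^5 = £343,750.1425…
After £220,500.00 payment: £343,750.1425… − £220,500.00 = £123,250.1425…
Balance at month 14: £123,250.1425… × (1 + 0.005)^6 = £126,994.1749…
Penalty: 14 × 0.5% × £450,000.00 = £31,500.00
Final settlement = outstanding balance + penalty = £126,994.1749… + £31,500.00 = £158,494.17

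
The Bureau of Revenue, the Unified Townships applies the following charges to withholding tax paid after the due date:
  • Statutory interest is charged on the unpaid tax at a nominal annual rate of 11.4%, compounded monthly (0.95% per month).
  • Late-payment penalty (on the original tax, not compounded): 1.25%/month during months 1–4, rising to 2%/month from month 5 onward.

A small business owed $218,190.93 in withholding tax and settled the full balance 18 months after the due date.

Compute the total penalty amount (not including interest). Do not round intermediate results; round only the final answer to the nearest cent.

$72,003.01

Penalty, months 1–4: 4 × 1.25% × $218,190.93 = $10,909.55…
Penalty, months 5–18: 14 × 2% × $218,190.93 = $61,093.46…
Total penalty = $10,909.55… + $61,093.46… = $72,003.01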